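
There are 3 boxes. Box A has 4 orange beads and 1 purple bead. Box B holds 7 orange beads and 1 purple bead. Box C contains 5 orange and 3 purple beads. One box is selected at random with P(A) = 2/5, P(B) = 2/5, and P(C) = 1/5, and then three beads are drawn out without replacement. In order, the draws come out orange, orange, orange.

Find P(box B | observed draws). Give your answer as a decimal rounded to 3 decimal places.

0.561

For each hypothesis, P(data | H) works out to: P(data | box A) = (4/5)(3/4)(2/3) = 2/5; P(data | box B) = (7/8)(6/7)(5/6) = 5/8; P(data | box C) = (5/8)(4/7)(3/6) = 5/28.
The prior-weighted likelihoods are 2/5 · 2/5 = 4/25, 2/5 · 5/8 = 1/4, 1/5 · 5/28 = 1/28; these sum to 78/175.
Hence P(box B | data) = (1/4) / (78/175) = 175/312.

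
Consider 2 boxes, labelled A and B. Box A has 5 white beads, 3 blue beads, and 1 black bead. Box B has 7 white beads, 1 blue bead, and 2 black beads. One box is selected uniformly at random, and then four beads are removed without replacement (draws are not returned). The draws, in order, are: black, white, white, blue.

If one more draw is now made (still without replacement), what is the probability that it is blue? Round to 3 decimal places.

0.217

The likelihood of the observed sequence under each hypothesis: P(data | box A) = (1/9)(5/8)(4/7)(3/6) = 0.019841; P(data | box B) = (2/10)(7/9)(6/8)(1/7) = 0.016667.
The prior-weighted likelihoods are 1/2 · 0.019841 = 0.0099206, 1/2 · 0.016667 = 0.0083333; these sum to 0.018254.
Normalising, the posterior is P(box A | data) = 0.54348, P(box B | data) = 0.45652.
So P(blue next | data) = Σ P(blue next | H) P(H | data) = (2/5)(0.54348) + (0)(0.45652) = 0.21739.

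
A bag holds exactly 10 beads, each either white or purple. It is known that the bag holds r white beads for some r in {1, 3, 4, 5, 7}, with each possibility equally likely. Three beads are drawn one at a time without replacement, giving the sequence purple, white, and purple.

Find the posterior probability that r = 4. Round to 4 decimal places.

Under each hypothesis, the probability of the observed sequence is: P(data | r = 1) = (9/10)(1/9)(8/8) = 1/10; P(data | r = 3) = (7/10)(3/9)(6/8) = 7/40; P(data | r = 4) = (6/10)(4/9)(5/8) = 1/6; P(data | r = 5) = (5/10)(5/9)(4/8) = 5/36; P(data | r = 7) = (3/10)(7/9)(2/8) = 7/120.
Weighting by the prior gives 1/5 · 1/10 = 1/50, 1/5 · 7/40 = 7/200, 1/5 · 1/6 = 1/30, 1/5 · 5/36 = 1/36, 1/5 · 7/120 = 7/600; with total 23/180.
Therefore the posterior P(r = 4 | data) = (1/30) / (23/180) = 6/23.

0.2609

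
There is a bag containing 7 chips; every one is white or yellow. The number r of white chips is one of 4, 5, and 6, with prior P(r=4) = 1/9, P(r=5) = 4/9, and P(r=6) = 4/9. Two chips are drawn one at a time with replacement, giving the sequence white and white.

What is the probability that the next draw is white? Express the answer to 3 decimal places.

For each hypothesis, P(data | H) works out to: P(data | r = 4) = (4/7)(4/7) = 16/49; P(data | r = 5) = (5/7)(5/7) = 25/49; P(data | r = 6) = (6/7)(6/7) = 36/49.
The prior-weighted likelihoods are 1/9 · 16/49 = 16/441, 4/9 · 25/49 = 100/441, 4/9 · 36/49 = 16/49; summing to 260/441.
Normalising, the posterior is P(r = 4 | data) = 4/65, P(r = 5 | data) = 5/13, P(r = 6 | data) = 36/65.
The predictive probability is P(white next | data) = (4/7)(4/65) + (5/7)(5/13) + (6/7)(36/65) = 51/65.

0.785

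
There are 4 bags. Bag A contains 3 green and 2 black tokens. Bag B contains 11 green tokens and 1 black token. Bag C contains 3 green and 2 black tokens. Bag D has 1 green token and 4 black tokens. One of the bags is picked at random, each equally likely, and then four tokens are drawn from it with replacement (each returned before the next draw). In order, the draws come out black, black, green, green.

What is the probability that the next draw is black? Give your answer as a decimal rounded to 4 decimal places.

0.4572

The likelihood of the observed sequence under each hypothesis: P(data | bag A) = (2/5)(2/5)(3/5)(3/5) = 0.0576; P(data | bag B) = (1/12)(1/12)(11/12)(11/12) = 0.0058353; P(data | bag C) = (2/5)(2/5)(3/5)(3/5) = 0.0576; P(data | bag D) = (4/5)(4/5)(1/5)(1/5) = 0.0256.
Weighting by the prior gives 1/4 · 0.0576 = 0.0144, 1/4 · 0.0058353 = 0.0014588, 1/4 · 0.0576 = 0.0144, 1/4 · 0.0256 = 0.0064; with total 0.036659.
Dividing through by the total gives posterior P(bag A | data) = 0.39281, P(bag B | data) = 0.039794, P(bag C | data) = 0.39281, P(bag D | data) = 0.17458.
The predictive probability is P(black next | data) = (2/5)(0.39281) + (1/12)(0.039794) + (2/5)(0.39281) + (4/5)(0.17458) = 0.45723.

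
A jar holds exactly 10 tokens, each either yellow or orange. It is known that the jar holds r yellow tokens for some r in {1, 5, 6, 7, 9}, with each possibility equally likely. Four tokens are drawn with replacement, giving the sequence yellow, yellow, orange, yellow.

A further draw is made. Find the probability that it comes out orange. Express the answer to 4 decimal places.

0.3218

The likelihood of the observed sequence under each hypothesis: P(data | r = 1) = (1/10)(1/10)(9/10)(1/10) = 0.0009; P(data | r = 5) = (5/10)(5/10)(5/10)(5/10) = 0.0625; P(data | r = 6) = (6/10)(6/10)(4/10)(6/10) = 0.0864; P(data | r = 7) = (7/10)(7/10)(3/10)(7/10) = 0.1029; P(data | r = 9) = (9/10)(9/10)(1/10)(9/10) = 0.0729.
The prior-weighted likelihoods are 1/5 · 0.0009 = 0.00018, 1/5 · 0.0625 = 0.0125, 1/5 · 0.0864 = 0.01728, 1/5 · 0.1029 = 0.02058, 1/5 · 0.0729 = 0.01458; summing to 0.06512.
Dividing through by the total gives posterior P(r = 1 | data) = 0.0027641, P(r = 5 | data) = 0.19195, P(r = 6 | data) = 0.26536, P(r = 7 | data) = 0.31603, P(r = 9 | data) = 0.22389.
So P(orange next | data) = Σ P(orange next | H) P(H | data) = (9/10)(0.0027641) + (1/2)(0.19195) + (2/5)(0.26536) + (3/10)(0.31603) + (1/10)(0.22389) = 0.32181.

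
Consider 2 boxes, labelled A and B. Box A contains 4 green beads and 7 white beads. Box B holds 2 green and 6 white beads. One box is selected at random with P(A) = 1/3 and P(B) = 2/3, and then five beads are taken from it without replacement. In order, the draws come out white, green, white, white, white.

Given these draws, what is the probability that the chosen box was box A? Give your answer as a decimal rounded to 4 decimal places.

For each hypothesis, P(data | H) works out to: P(data | box A) = (7/11)(4/10)(6/9)(5/8)(4/7) = 0.060606; P(data | box B) = (6/8)(2/7)(5/6)(4/5)(3/4) = 0.10714.
Weighting by the prior gives 1/3 · 0.060606 = 0.020202, 2/3 · 0.10714 = 0.071429; summing to 0.091631.
By Bayes' rule, P(box A | data) = (0.020202) / (0.091631) = 0.22047.

0.2205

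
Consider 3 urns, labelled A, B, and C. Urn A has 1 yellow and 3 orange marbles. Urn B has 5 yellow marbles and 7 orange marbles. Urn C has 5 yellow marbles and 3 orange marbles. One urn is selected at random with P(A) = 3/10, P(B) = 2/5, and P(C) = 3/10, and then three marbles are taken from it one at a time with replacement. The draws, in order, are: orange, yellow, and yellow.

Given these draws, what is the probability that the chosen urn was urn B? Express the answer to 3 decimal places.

0.411

The likelihood of the observed sequence under each hypothesis: P(data | urn A) = (3/4)(1/4)(1/4) = 0.046875; P(data | urn B) = (7/12)(5/12)(5/12) = 0.10127; P(data | urn C) = (3/8)(5/8)(5/8) = 0.14648.
Weighting by the prior gives 3/10 · 0.046875 = 0.014063, 2/5 · 0.10127 = 0.040509, 3/10 · 0.14648 = 0.043945; these sum to 0.098517.
Therefore the posterior P(urn B | data) = (0.040509) / (0.098517) = 0.41119.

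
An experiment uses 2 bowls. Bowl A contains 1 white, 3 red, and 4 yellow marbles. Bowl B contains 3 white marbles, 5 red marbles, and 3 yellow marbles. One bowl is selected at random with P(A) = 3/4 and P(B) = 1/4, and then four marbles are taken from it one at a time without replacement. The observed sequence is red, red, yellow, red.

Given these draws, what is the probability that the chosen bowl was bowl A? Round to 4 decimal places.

0.6535

Compute the likelihood of the observed sequence for each case: P(data | bowl A) = (3/8)(2/7)(4/6)(1/5) = 0.014286; P(data | bowl B) = (5/11)(4/10)(3/9)(3/8) = 0.022727.
Weighting by the prior gives 3/4 · 0.014286 = 0.010714, 1/4 · 0.022727 = 0.0056818; with total 0.016396.
By Bayes' rule, P(bowl A | data) = (0.010714) / (0.016396) = 0.65347.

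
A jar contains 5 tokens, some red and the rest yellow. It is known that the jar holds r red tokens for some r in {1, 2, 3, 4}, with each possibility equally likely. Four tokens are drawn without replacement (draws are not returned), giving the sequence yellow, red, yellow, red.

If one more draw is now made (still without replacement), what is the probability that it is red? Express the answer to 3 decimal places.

Compute the likelihood of the observed sequence for each case: P(data | r = 1) = (4/5)(1/4)(3/3)(0/2) = 0; P(data | r = 2) = (3/5)(2/4)(2/3)(1/2) = 1/10; P(data | r = 3) = (2/5)(3/4)(1/3)(2/2) = 1/10; P(data | r = 4) = (1/5)(4/4)(0/3) = 0.
Multiplying each by its prior: 1/4 · 0 = 0, 1/4 · 1/10 = 1/40, 1/4 · 1/10 = 1/40, 1/4 · 0 = 0; these sum to 1/20.
The posterior is then P(r = 1 | data) = 0, P(r = 2 | data) = 1/2, P(r = 3 | data) = 1/2, P(r = 4 | data) = 0.
So P(red next | data) = Σ P(red next | H) P(H | data) = (0)(1/2) + (1)(1/2) = 1/2.

0.500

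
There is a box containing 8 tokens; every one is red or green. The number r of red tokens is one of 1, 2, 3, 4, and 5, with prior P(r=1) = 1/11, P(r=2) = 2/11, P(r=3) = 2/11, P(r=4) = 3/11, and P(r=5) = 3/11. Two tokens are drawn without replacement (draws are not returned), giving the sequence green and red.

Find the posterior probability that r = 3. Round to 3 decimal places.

For each hypothesis, P(data | H) works out to: P(data | r = 1) = (7/8)(1/7) = 1/8; P(data | r = 2) = (6/8)(2/7) = 3/14; P(data | r = 3) = (5/8)(3/7) = 15/56; P(data | r = 4) = (4/8)(4/7) = 2/7; P(data | r = 5) = (3/8)(5/7) = 15/56.
Weighting by the prior gives 1/11 · 1/8 = 1/88, 2/11 · 3/14 = 3/77, 2/11 · 15/56 = 15/308, 3/11 · 2/7 = 6/77, 3/11 · 15/56 = 45/616; these sum to 1/4.
So P(r = 3 | data) = (15/308) / (1/4) = 15/77.

0.195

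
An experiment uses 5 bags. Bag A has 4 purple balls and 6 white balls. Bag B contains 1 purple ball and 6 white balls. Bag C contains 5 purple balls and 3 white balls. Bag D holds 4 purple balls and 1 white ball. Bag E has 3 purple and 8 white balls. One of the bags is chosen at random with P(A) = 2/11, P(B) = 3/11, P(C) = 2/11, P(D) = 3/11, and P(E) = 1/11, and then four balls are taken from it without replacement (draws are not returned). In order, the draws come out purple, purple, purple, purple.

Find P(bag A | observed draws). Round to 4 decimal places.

The likelihood of the observed sequence under each hypothesis: P(data | bag A) = (4/10)(3/9)(2/8)(1/7) = 0.0047619; P(data | bag B) = (1/7)(0/6) = 0; P(data | bag C) = (5/8)(4/7)(3/6)(2/5) = 0.071429; P(data | bag D) = (4/5)(3/4)(2/3)(1/2) = 0.2; P(data | bag E) = (3/11)(2/10)(1/9)(0/8) = 0.
Weighting by the prior gives 2/11 · 0.0047619 = 0.0008658, 3/11 · 0 = 0, 2/11 · 0.071429 = 0.012987, 3/11 · 0.2 = 0.054545, 1/11 · 0 = 0; summing to 0.068398.
Hence P(bag A | data) = (0.0008658) / (0.068398) = 0.012658.

0.0127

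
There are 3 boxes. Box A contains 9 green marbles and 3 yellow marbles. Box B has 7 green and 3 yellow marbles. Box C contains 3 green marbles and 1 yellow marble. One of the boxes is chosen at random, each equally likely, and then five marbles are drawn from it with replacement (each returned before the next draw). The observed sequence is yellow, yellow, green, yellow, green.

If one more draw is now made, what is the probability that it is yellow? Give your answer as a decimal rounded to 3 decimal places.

0.271

Compute the likelihood of the observed sequence for each case: P(data | box A) = (3/12)(3/12)(9/12)(3/12)(9/12) = 0.0087891; P(data | box B) = (3/10)(3/10)(7/10)(3/10)(7/10) = 0.01323; P(data | box C) = (1/4)(1/4)(3/4)(1/4)(3/4) = 0.0087891.
Multiplying each by its prior: 1/3 · 0.0087891 = 0.0029297, 1/3 · 0.01323 = 0.00441, 1/3 · 0.0087891 = 0.0029297; these sum to 0.010269.
The posterior is then P(box A | data) = 0.28528, P(box B | data) = 0.42943, P(box C | data) = 0.28528.
The predictive probability is P(yellow next | data) = (1/4)(0.28528) + (3/10)(0.42943) + (1/4)(0.28528) = 0.27147.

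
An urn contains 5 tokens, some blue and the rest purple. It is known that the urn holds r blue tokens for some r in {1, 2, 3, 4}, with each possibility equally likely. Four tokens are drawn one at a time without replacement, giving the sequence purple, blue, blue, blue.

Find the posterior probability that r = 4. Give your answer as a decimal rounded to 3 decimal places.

Compute the likelihood of the observed sequence for each case: P(data | r = 1) = (4/5)(1/4)(0/3) = 0; P(data | r = 2) = (3/5)(2/4)(1/3)(0/2) = 0; P(data | r = 3) = (2/5)(3/4)(2/3)(1/2) = 1/10; P(data | r = 4) = (1/5)(4/4)(3/3)(2/2) = 1/5.
Weighting by the prior gives 1/4 · 0 = 0, 1/4 · 0 = 0, 1/4 · 1/10 = 1/40, 1/4 · 1/5 = 1/20; with total 3/40.
By Bayes' rule, P(r = 4 | data) = (1/20) / (3/40) = 2/3.

0.667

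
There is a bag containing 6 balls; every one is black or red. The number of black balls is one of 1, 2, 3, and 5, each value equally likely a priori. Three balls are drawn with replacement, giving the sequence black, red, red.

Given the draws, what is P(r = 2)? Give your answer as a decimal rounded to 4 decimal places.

Under each hypothesis, the probability of the observed sequence is: P(data | r = 1) = (1/6)(5/6)(5/6) = 25/216; P(data | r = 2) = (2/6)(4/6)(4/6) = 4/27; P(data | r = 3) = (3/6)(3/6)(3/6) = 1/8; P(data | r = 5) = (5/6)(1/6)(1/6) = 5/216.
Weighting by the prior gives 1/4 · 25/216 = 25/864, 1/4 · 4/27 = 1/27, 1/4 · 1/8 = 1/32, 1/4 · 5/216 = 5/864; with total 89/864.
By Bayes' rule, P(r = 2 | data) = (1/27) / (89/864) = 32/89.

0.3596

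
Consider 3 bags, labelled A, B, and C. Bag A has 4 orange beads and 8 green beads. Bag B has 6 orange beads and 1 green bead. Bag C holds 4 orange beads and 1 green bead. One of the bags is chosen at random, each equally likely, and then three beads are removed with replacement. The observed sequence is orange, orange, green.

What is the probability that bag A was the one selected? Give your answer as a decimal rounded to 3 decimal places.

0.241

Compute the likelihood of the observed sequence for each case: P(data | bag A) = (4/12)(4/12)(8/12) = 0.074074; P(data | bag B) = (6/7)(6/7)(1/7) = 0.10496; P(data | bag C) = (4/5)(4/5)(1/5) = 0.128.
The prior-weighted likelihoods are 1/3 · 0.074074 = 0.024691, 1/3 · 0.10496 = 0.034985, 1/3 · 0.128 = 0.042667; summing to 0.10234.
Hence P(bag A | data) = (0.024691) / (0.10234) = 0.24126.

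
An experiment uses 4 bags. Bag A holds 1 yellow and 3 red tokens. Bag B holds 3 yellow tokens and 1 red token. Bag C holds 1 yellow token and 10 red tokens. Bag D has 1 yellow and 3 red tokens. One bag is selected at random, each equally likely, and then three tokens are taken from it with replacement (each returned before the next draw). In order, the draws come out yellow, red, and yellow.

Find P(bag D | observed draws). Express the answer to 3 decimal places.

Under each hypothesis, the probability of the observed sequence is: P(data | bag A) = (1/4)(3/4)(1/4) = 0.046875; P(data | bag B) = (3/4)(1/4)(3/4) = 0.14062; P(data | bag C) = (1/11)(10/11)(1/11) = 0.0075131; P(data | bag D) = (1/4)(3/4)(1/4) = 0.046875.
Weighting by the prior gives 1/4 · 0.046875 = 0.011719, 1/4 · 0.14062 = 0.035156, 1/4 · 0.0075131 = 0.0018783, 1/4 · 0.046875 = 0.011719; with total 0.060472.
So P(bag D | data) = (0.011719) / (0.060472) = 0.19379.

0.194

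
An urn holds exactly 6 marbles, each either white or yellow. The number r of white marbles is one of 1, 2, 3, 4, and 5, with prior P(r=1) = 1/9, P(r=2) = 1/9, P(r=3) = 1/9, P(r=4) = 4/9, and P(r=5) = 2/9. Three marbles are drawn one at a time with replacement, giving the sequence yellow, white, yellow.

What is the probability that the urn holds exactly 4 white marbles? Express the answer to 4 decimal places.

The likelihood of the observed sequence under each hypothesis: P(data | r = 1) = (5/6)(1/6)(5/6) = 0.11574; P(data | r = 2) = (4/6)(2/6)(4/6) = 0.14815; P(data | r = 3) = (3/6)(3/6)(3/6) = 0.125; P(data | r = 4) = (2/6)(4/6)(2/6) = 0.074074; P(data | r = 5) = (1/6)(5/6)(1/6) = 0.023148.
The prior-weighted likelihoods are 1/9 · 0.11574 = 0.01286, 1/9 · 0.14815 = 0.016461, 1/9 · 0.125 = 0.013889, 4/9 · 0.074074 = 0.032922, 2/9 · 0.023148 = 0.005144; summing to 0.081276.
Hence P(r = 4 | data) = (0.032922) / (0.081276) = 0.40506.

0.4051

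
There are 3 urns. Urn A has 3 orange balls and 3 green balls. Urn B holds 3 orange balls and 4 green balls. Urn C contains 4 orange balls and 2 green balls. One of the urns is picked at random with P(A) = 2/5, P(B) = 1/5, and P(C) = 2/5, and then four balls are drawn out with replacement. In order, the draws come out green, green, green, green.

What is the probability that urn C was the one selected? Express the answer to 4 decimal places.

0.0963

Compute the likelihood of the observed sequence for each case: P(data | urn A) = (3/6)(3/6)(3/6)(3/6) = 0.0625; P(data | urn B) = (4/7)(4/7)(4/7)(4/7) = 0.10662; P(data | urn C) = (2/6)(2/6)(2/6)(2/6) = 0.012346.
Multiplying each by its prior: 2/5 · 0.0625 = 0.025, 1/5 · 0.10662 = 0.021324, 2/5 · 0.012346 = 0.0049383; with total 0.051263.
By Bayes' rule, P(urn C | data) = (0.0049383) / (0.051263) = 0.096333.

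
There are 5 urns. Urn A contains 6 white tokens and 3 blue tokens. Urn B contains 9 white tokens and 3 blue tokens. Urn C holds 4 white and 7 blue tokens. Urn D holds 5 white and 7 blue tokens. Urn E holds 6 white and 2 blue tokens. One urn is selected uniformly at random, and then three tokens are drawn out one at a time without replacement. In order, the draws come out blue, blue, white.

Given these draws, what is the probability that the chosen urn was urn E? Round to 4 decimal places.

Under each hypothesis, the probability of the observed sequence is: P(data | urn A) = (3/9)(2/8)(6/7) = 0.071429; P(data | urn B) = (3/12)(2/11)(9/10) = 0.040909; P(data | urn C) = (7/11)(6/10)(4/9) = 0.1697; P(data | urn D) = (7/12)(6/11)(5/10) = 0.15909; P(data | urn E) = (2/8)(1/7)(6/6) = 0.035714.
Multiplying each by its prior: 1/5 · 0.071429 = 0.014286, 1/5 · 0.040909 = 0.0081818, 1/5 · 0.1697 = 0.033939, 1/5 · 0.15909 = 0.031818, 1/5 · 0.035714 = 0.0071429; these sum to 0.095368.
By Bayes' rule, P(urn E | data) = (0.0071429) / (0.095368) = 0.074898.

0.0749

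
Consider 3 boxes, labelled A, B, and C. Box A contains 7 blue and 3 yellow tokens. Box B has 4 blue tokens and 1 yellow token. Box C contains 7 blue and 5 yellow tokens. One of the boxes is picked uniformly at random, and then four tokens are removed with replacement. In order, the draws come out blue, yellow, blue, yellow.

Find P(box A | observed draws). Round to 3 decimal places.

Under each hypothesis, the probability of the observed sequence is: P(data | box A) = (7/10)(3/10)(7/10)(3/10) = 0.0441; P(data | box B) = (4/5)(1/5)(4/5)(1/5) = 0.0256; P(data | box C) = (7/12)(5/12)(7/12)(5/12) = 0.059076.
The prior-weighted likelihoods are 1/3 · 0.0441 = 0.0147, 1/3 · 0.0256 = 0.0085333, 1/3 · 0.059076 = 0.019692; with total 0.042925.
Therefore the posterior P(box A | data) = (0.0147) / (0.042925) = 0.34246.

0.342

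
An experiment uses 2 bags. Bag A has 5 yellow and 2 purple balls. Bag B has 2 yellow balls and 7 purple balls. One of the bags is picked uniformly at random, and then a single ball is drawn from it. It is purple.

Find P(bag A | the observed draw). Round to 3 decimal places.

0.269

Under each hypothesis, the probability of this draw is: P(data | bag A) = (2/7) = 2/7; P(data | bag B) = (7/9) = 7/9.
The prior-weighted likelihoods are 1/2 · 2/7 = 1/7, 1/2 · 7/9 = 7/18; with total 67/126.
Therefore the posterior P(bag A | data) = (1/7) / (67/126) = 18/67.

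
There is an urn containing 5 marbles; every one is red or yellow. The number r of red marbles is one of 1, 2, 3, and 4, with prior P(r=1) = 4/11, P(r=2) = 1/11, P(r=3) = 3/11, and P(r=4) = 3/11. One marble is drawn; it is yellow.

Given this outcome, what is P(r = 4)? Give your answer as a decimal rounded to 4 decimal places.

The likelihood of this draw under each hypothesis: P(data | r = 1) = (4/5) = 4/5; P(data | r = 2) = (3/5) = 3/5; P(data | r = 3) = (2/5) = 2/5; P(data | r = 4) = (1/5) = 1/5.
Weighting by the prior gives 4/11 · 4/5 = 16/55, 1/11 · 3/5 = 3/55, 3/11 · 2/5 = 6/55, 3/11 · 1/5 = 3/55; these sum to 28/55.
Hence P(r = 4 | data) = (3/55) / (28/55) = 3/28.

0.1071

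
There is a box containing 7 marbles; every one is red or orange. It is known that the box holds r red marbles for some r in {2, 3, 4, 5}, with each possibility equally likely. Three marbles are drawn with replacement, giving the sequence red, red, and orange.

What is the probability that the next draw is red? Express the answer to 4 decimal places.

Compute the likelihood of the observed sequence for each case: P(data | r = 2) = (2/7)(2/7)(5/7) = 20/343; P(data | r = 3) = (3/7)(3/7)(4/7) = 36/343; P(data | r = 4) = (4/7)(4/7)(3/7) = 48/343; P(data | r = 5) = (5/7)(5/7)(2/7) = 50/343.
Weighting by the prior gives 1/4 · 20/343 = 5/343, 1/4 · 36/343 = 9/343, 1/4 · 48/343 = 12/343, 1/4 · 50/343 = 25/686; these sum to 11/98.
Normalising, the posterior is P(r = 2 | data) = 10/77, P(r = 3 | data) = 18/77, P(r = 4 | data) = 24/77, P(r = 5 | data) = 25/77.
The predictive probability is P(red next | data) = (2/7)(10/77) + (3/7)(18/77) + (4/7)(24/77) + (5/7)(25/77) = 295/539.

0.5473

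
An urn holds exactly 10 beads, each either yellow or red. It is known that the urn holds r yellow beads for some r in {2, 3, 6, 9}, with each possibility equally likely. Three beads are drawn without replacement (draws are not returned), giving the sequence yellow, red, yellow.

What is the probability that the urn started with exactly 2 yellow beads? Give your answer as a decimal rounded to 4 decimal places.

0.0640

Compute the likelihood of the observed sequence for each case: P(data | r = 2) = (2/10)(8/9)(1/8) = 1/45; P(data | r = 3) = (3/10)(7/9)(2/8) = 7/120; P(data | r = 6) = (6/10)(4/9)(5/8) = 1/6; P(data | r = 9) = (9/10)(1/9)(8/8) = 1/10.
Weighting by the prior gives 1/4 · 1/45 = 1/180, 1/4 · 7/120 = 7/480, 1/4 · 1/6 = 1/24, 1/4 · 1/10 = 1/40; summing to 25/288.
Hence P(r = 2 | data) = (1/180) / (25/288) = 8/125.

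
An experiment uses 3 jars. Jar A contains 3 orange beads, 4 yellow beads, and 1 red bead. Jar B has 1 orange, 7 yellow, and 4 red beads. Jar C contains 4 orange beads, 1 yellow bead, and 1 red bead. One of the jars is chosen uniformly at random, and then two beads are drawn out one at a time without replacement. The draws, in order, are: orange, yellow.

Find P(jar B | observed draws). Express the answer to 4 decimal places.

0.1324

The likelihood of the observed sequence under each hypothesis: P(data | jar A) = (3/8)(4/7) = 0.21429; P(data | jar B) = (1/12)(7/11) = 0.05303; P(data | jar C) = (4/6)(1/5) = 0.13333.
Multiplying each by its prior: 1/3 · 0.21429 = 0.071429, 1/3 · 0.05303 = 0.017677, 1/3 · 0.13333 = 0.044444; summing to 0.13355.
By Bayes' rule, P(jar B | data) = (0.017677) / (0.13355) = 0.13236.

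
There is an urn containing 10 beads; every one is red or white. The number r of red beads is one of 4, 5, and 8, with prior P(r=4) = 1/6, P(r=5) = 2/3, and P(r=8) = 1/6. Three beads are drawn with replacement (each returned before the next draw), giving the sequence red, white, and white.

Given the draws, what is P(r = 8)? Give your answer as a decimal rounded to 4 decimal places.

Under each hypothesis, the probability of the observed sequence is: P(data | r = 4) = (4/10)(6/10)(6/10) = 0.144; P(data | r = 5) = (5/10)(5/10)(5/10) = 0.125; P(data | r = 8) = (8/10)(2/10)(2/10) = 0.032.
Multiplying each by its prior: 1/6 · 0.144 = 0.024, 2/3 · 0.125 = 0.083333, 1/6 · 0.032 = 0.0053333; summing to 0.11267.
So P(r = 8 | data) = (0.0053333) / (0.11267) = 0.047337.

0.0473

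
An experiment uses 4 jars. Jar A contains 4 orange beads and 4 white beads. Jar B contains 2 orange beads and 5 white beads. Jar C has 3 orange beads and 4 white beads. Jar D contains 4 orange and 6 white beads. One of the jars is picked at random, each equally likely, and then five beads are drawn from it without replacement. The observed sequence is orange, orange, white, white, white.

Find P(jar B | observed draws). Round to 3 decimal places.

Under each hypothesis, the probability of the observed sequence is: P(data | jar A) = (4/8)(3/7)(4/6)(3/5)(2/4) = 3/70; P(data | jar B) = (2/7)(1/6)(5/5)(4/4)(3/3) = 1/21; P(data | jar C) = (3/7)(2/6)(4/5)(3/4)(2/3) = 2/35; P(data | jar D) = (4/10)(3/9)(6/8)(5/7)(4/6) = 1/21.
Multiplying each by its prior: 1/4 · 3/70 = 3/280, 1/4 · 1/21 = 1/84, 1/4 · 2/35 = 1/70, 1/4 · 1/21 = 1/84; these sum to 41/840.
So P(jar B | data) = (1/84) / (41/840) = 10/41.

0.244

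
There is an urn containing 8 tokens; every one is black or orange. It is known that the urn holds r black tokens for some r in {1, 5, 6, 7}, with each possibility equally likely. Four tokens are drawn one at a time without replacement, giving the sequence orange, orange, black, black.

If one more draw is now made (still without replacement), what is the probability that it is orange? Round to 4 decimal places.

Under each hypothesis, the probability of the observed sequence is: P(data | r = 1) = (7/8)(6/7)(1/6)(0/5) = 0; P(data | r = 5) = (3/8)(2/7)(5/6)(4/5) = 1/14; P(data | r = 6) = (2/8)(1/7)(6/6)(5/5) = 1/28; P(data | r = 7) = (1/8)(0/7) = 0.
The prior-weighted likelihoods are 1/4 · 0 = 0, 1/4 · 1/14 = 1/56, 1/4 · 1/28 = 1/112, 1/4 · 0 = 0; summing to 3/112.
Dividing through by the total gives posterior P(r = 1 | data) = 0, P(r = 5 | data) = 2/3, P(r = 6 | data) = 1/3, P(r = 7 | data) = 0.
So P(orange next | data) = Σ P(orange next | H) P(H | data) = (1/4)(2/3) + (0)(1/3) = 1/6.

0.1667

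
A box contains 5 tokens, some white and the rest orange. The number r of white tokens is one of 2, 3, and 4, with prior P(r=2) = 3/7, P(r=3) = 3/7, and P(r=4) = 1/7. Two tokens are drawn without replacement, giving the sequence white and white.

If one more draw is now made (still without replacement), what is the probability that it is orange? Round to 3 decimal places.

0.611

Compute the likelihood of the observed sequence for each case: P(data | r = 2) = (2/5)(1/4) = 1/10; P(data | r = 3) = (3/5)(2/4) = 3/10; P(data | r = 4) = (4/5)(3/4) = 3/5.
Multiplying each by its prior: 3/7 · 1/10 = 3/70, 3/7 · 3/10 = 9/70, 1/7 · 3/5 = 3/35; summing to 9/35.
The posterior is then P(r = 2 | data) = 1/6, P(r = 3 | data) = 1/2, P(r = 4 | data) = 1/3.
The predictive probability is P(orange next | data) = (1)(1/6) + (2/3)(1/2) + (1/3)(1/3) = 11/18.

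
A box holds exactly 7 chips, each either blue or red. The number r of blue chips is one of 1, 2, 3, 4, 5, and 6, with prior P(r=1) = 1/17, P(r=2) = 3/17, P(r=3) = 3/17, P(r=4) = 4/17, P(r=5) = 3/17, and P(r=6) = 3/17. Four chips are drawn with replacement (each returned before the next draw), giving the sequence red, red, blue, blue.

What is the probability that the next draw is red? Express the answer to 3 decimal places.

The likelihood of the observed sequence under each hypothesis: P(data | r = 1) = (6/7)(6/7)(1/7)(1/7) = 0.014994; P(data | r = 2) = (5/7)(5/7)(2/7)(2/7) = 0.041649; P(data | r = 3) = (4/7)(4/7)(3/7)(3/7) = 0.059975; P(data | r = 4) = (3/7)(3/7)(4/7)(4/7) = 0.059975; P(data | r = 5) = (2/7)(2/7)(5/7)(5/7) = 0.041649; P(data | r = 6) = (1/7)(1/7)(6/7)(6/7) = 0.014994.
Weighting by the prior gives 1/17 · 0.014994 = 0.00088199, 3/17 · 0.041649 = 0.0073499, 3/17 · 0.059975 = 0.010584, 4/17 · 0.059975 = 0.014112, 3/17 · 0.041649 = 0.0073499, 3/17 · 0.014994 = 0.002646; summing to 0.042923.
Normalising, the posterior is P(r = 1 | data) = 0.020548, P(r = 2 | data) = 0.17123, P(r = 3 | data) = 0.24658, P(r = 4 | data) = 0.32877, P(r = 5 | data) = 0.17123, P(r = 6 | data) = 0.061644.
Averaging over the posterior, P(red next | data) = (6/7)(0.020548) + (5/7)(0.17123) + (4/7)(0.24658) + (3/7)(0.32877) + (2/7)(0.17123) + (1/7)(0.061644) = 0.47945.

0.479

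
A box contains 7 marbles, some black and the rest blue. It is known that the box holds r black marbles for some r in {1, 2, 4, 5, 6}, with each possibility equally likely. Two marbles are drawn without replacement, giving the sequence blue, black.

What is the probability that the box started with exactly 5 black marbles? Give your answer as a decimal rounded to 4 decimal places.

0.2273

Compute the likelihood of the observed sequence for each case: P(data | r = 1) = (6/7)(1/6) = 1/7; P(data | r = 2) = (5/7)(2/6) = 5/21; P(data | r = 4) = (3/7)(4/6) = 2/7; P(data | r = 5) = (2/7)(5/6) = 5/21; P(data | r = 6) = (1/7)(6/6) = 1/7.
Multiplying each by its prior: 1/5 · 1/7 = 1/35, 1/5 · 5/21 = 1/21, 1/5 · 2/7 = 2/35, 1/5 · 5/21 = 1/21, 1/5 · 1/7 = 1/35; summing to 22/105.
Hence P(r = 5 | data) = (1/21) / (22/105) = 5/22.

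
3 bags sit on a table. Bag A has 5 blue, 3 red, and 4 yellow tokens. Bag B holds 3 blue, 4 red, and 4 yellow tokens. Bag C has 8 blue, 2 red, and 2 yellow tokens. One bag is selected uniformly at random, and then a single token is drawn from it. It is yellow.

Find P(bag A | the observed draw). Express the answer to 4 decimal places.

The likelihood of this draw under each hypothesis: P(data | bag A) = (4/12) = 1/3; P(data | bag B) = (4/11) = 4/11; P(data | bag C) = (2/12) = 1/6.
Multiplying each by its prior: 1/3 · 1/3 = 1/9, 1/3 · 4/11 = 4/33, 1/3 · 1/6 = 1/18; these sum to 19/66.
So P(bag A | data) = (1/9) / (19/66) = 22/57.

0.3860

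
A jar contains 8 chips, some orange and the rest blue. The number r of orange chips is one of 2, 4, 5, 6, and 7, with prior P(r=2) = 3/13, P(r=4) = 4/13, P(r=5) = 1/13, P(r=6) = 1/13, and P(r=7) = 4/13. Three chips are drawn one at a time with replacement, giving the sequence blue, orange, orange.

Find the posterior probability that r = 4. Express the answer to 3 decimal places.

0.382

Under each hypothesis, the probability of the observed sequence is: P(data | r = 2) = (6/8)(2/8)(2/8) = 0.046875; P(data | r = 4) = (4/8)(4/8)(4/8) = 0.125; P(data | r = 5) = (3/8)(5/8)(5/8) = 0.14648; P(data | r = 6) = (2/8)(6/8)(6/8) = 0.14062; P(data | r = 7) = (1/8)(7/8)(7/8) = 0.095703.
The prior-weighted likelihoods are 3/13 · 0.046875 = 0.010817, 4/13 · 0.125 = 0.038462, 1/13 · 0.14648 = 0.011268, 1/13 · 0.14062 = 0.010817, 4/13 · 0.095703 = 0.029447; with total 0.10081.
So P(r = 4 | data) = (0.038462) / (0.10081) = 0.38152.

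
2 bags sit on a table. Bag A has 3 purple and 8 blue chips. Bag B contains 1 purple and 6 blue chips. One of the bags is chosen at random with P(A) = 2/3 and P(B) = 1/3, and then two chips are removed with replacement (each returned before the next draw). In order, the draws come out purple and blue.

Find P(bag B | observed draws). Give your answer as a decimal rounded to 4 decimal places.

For each hypothesis, P(data | H) works out to: P(data | bag A) = (3/11)(8/11) = 0.19835; P(data | bag B) = (1/7)(6/7) = 0.12245.
Multiplying each by its prior: 2/3 · 0.19835 = 0.13223, 1/3 · 0.12245 = 0.040816; with total 0.17305.
Hence P(bag B | data) = (0.040816) / (0.17305) = 0.23587.

0.2359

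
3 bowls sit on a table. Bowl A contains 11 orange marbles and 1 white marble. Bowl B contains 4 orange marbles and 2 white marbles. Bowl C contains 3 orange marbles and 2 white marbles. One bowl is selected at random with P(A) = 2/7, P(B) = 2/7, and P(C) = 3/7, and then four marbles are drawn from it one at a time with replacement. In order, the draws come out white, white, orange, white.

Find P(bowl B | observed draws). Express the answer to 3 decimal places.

0.298

Under each hypothesis, the probability of the observed sequence is: P(data | bowl A) = (1/12)(1/12)(11/12)(1/12) = 0.00053048; P(data | bowl B) = (2/6)(2/6)(4/6)(2/6) = 0.024691; P(data | bowl C) = (2/5)(2/5)(3/5)(2/5) = 0.0384.
The prior-weighted likelihoods are 2/7 · 0.00053048 = 0.00015157, 2/7 · 0.024691 = 0.0070547, 3/7 · 0.0384 = 0.016457; summing to 0.023663.
Hence P(bowl B | data) = (0.0070547) / (0.023663) = 0.29813.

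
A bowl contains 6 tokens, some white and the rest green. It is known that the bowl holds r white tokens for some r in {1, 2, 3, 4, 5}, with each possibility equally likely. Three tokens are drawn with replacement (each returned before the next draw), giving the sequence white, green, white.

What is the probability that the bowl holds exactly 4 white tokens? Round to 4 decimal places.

Under each hypothesis, the probability of the observed sequence is: P(data | r = 1) = (1/6)(5/6)(1/6) = 5/216; P(data | r = 2) = (2/6)(4/6)(2/6) = 2/27; P(data | r = 3) = (3/6)(3/6)(3/6) = 1/8; P(data | r = 4) = (4/6)(2/6)(4/6) = 4/27; P(data | r = 5) = (5/6)(1/6)(5/6) = 25/216.
Weighting by the prior gives 1/5 · 5/216 = 1/216, 1/5 · 2/27 = 2/135, 1/5 · 1/8 = 1/40, 1/5 · 4/27 = 4/135, 1/5 · 25/216 = 5/216; summing to 7/72.
So P(r = 4 | data) = (4/135) / (7/72) = 32/105.

0.3048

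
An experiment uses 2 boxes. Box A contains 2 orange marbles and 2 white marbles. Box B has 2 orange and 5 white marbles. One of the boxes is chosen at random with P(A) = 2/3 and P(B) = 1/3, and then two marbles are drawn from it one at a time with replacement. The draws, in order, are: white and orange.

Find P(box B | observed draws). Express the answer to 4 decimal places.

Under each hypothesis, the probability of the observed sequence is: P(data | box A) = (2/4)(2/4) = 1/4; P(data | box B) = (5/7)(2/7) = 10/49.
Multiplying each by its prior: 2/3 · 1/4 = 1/6, 1/3 · 10/49 = 10/147; these sum to 23/98.
Hence P(box B | data) = (10/147) / (23/98) = 20/69.

0.2899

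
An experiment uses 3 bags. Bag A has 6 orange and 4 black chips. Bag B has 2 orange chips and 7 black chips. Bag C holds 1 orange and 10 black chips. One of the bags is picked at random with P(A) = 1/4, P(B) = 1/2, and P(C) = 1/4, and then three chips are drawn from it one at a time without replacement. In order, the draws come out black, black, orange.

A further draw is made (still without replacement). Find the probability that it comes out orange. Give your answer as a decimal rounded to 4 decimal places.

0.2422

Compute the likelihood of the observed sequence for each case: P(data | bag A) = (4/10)(3/9)(6/8) = 0.1; P(data | bag B) = (7/9)(6/8)(2/7) = 0.16667; P(data | bag C) = (10/11)(9/10)(1/9) = 0.090909.
The prior-weighted likelihoods are 1/4 · 0.1 = 0.025, 1/2 · 0.16667 = 0.083333, 1/4 · 0.090909 = 0.022727; summing to 0.13106.
Dividing through by the total gives posterior P(bag A | data) = 0.19075, P(bag B | data) = 0.63584, P(bag C | data) = 0.17341.
The predictive probability is P(orange next | data) = (5/7)(0.19075) + (1/6)(0.63584) + (0)(0.17341) = 0.24222.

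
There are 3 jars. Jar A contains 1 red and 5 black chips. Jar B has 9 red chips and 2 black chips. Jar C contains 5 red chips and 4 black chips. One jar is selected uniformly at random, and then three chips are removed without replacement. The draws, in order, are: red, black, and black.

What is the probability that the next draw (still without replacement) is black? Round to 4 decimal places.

For each hypothesis, P(data | H) works out to: P(data | jar A) = (1/6)(5/5)(4/4) = 1/6; P(data | jar B) = (9/11)(2/10)(1/9) = 1/55; P(data | jar C) = (5/9)(4/8)(3/7) = 5/42.
The prior-weighted likelihoods are 1/3 · 1/6 = 1/18, 1/3 · 1/55 = 1/165, 1/3 · 5/42 = 5/126; these sum to 39/385.
Dividing through by the total gives posterior P(jar A | data) = 385/702, P(jar B | data) = 7/117, P(jar C | data) = 275/702.
The predictive probability is P(black next | data) = (1)(385/702) + (0)(7/117) + (1/3)(275/702) = 55/81.

0.6790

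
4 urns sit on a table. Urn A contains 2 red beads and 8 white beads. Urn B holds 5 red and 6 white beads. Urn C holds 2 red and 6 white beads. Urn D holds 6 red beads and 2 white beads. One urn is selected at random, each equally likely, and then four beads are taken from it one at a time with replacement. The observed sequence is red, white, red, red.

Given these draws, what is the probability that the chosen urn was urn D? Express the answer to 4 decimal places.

Under each hypothesis, the probability of the observed sequence is: P(data | urn A) = (2/10)(8/10)(2/10)(2/10) = 0.0064; P(data | urn B) = (5/11)(6/11)(5/11)(5/11) = 0.051226; P(data | urn C) = (2/8)(6/8)(2/8)(2/8) = 0.011719; P(data | urn D) = (6/8)(2/8)(6/8)(6/8) = 0.10547.
The prior-weighted likelihoods are 1/4 · 0.0064 = 0.0016, 1/4 · 0.051226 = 0.012807, 1/4 · 0.011719 = 0.0029297, 1/4 · 0.10547 = 0.026367; these sum to 0.043703.
By Bayes' rule, P(urn D | data) = (0.026367) / (0.043703) = 0.60332.

0.6033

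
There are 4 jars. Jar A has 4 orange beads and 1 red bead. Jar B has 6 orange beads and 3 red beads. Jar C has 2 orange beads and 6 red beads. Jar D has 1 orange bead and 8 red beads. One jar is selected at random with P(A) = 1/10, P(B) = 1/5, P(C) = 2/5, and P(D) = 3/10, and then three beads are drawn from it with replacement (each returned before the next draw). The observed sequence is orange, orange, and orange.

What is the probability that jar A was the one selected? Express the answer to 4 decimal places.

Compute the likelihood of the observed sequence for each case: P(data | jar A) = (4/5)(4/5)(4/5) = 0.512; P(data | jar B) = (6/9)(6/9)(6/9) = 0.2963; P(data | jar C) = (2/8)(2/8)(2/8) = 0.015625; P(data | jar D) = (1/9)(1/9)(1/9) = 0.0013717.
The prior-weighted likelihoods are 1/10 · 0.512 = 0.0512, 1/5 · 0.2963 = 0.059259, 2/5 · 0.015625 = 0.00625, 3/10 · 0.0013717 = 0.00041152; summing to 0.11712.
So P(jar A | data) = (0.0512) / (0.11712) = 0.43716.

0.4372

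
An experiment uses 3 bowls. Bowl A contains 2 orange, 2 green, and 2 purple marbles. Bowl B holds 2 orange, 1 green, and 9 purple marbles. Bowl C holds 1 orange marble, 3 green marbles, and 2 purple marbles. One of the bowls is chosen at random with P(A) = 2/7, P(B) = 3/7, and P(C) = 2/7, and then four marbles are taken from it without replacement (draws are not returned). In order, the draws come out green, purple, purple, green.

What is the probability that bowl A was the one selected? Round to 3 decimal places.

0.250

For each hypothesis, P(data | H) works out to: P(data | bowl A) = (2/6)(2/5)(1/4)(1/3) = 1/90; P(data | bowl B) = (1/12)(9/11)(8/10)(0/9) = 0; P(data | bowl C) = (3/6)(2/5)(1/4)(2/3) = 1/30.
Weighting by the prior gives 2/7 · 1/90 = 1/315, 3/7 · 0 = 0, 2/7 · 1/30 = 1/105; these sum to 4/315.
So P(bowl A | data) = (1/315) / (4/315) = 1/4.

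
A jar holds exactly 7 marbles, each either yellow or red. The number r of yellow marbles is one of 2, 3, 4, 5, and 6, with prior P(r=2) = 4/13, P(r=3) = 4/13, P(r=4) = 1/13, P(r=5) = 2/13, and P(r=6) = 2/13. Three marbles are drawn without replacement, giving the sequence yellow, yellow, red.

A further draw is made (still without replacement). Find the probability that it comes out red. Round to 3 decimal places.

Under each hypothesis, the probability of the observed sequence is: P(data | r = 2) = (2/7)(1/6)(5/5) = 1/21; P(data | r = 3) = (3/7)(2/6)(4/5) = 4/35; P(data | r = 4) = (4/7)(3/6)(3/5) = 6/35; P(data | r = 5) = (5/7)(4/6)(2/5) = 4/21; P(data | r = 6) = (6/7)(5/6)(1/5) = 1/7.
Multiplying each by its prior: 4/13 · 1/21 = 4/273, 4/13 · 4/35 = 16/455, 1/13 · 6/35 = 6/455, 2/13 · 4/21 = 8/273, 2/13 · 1/7 = 2/91; with total 4/35.
Normalising, the posterior is P(r = 2 | data) = 5/39, P(r = 3 | data) = 4/13, P(r = 4 | data) = 3/26, P(r = 5 | data) = 10/39, P(r = 6 | data) = 5/26.
Averaging over the posterior, P(red next | data) = (1)(5/39) + (3/4)(4/13) + (1/2)(3/26) + (1/4)(10/39) + (0)(5/26) = 25/52.

0.481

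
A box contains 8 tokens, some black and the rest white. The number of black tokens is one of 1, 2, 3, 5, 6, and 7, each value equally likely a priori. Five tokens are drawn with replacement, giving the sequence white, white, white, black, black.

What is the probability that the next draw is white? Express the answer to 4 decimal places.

0.5929

For each hypothesis, P(data | H) works out to: P(data | r = 1) = (7/8)(7/8)(7/8)(1/8)(1/8) = 0.010468; P(data | r = 2) = (6/8)(6/8)(6/8)(2/8)(2/8) = 0.026367; P(data | r = 3) = (5/8)(5/8)(5/8)(3/8)(3/8) = 0.034332; P(data | r = 5) = (3/8)(3/8)(3/8)(5/8)(5/8) = 0.020599; P(data | r = 6) = (2/8)(2/8)(2/8)(6/8)(6/8) = 0.0087891; P(data | r = 7) = (1/8)(1/8)(1/8)(7/8)(7/8) = 0.0014954.
Multiplying each by its prior: 1/6 · 0.010468 = 0.0017446, 1/6 · 0.026367 = 0.0043945, 1/6 · 0.034332 = 0.005722, 1/6 · 0.020599 = 0.0034332, 1/6 · 0.0087891 = 0.0014648, 1/6 · 0.0014954 = 0.00024923; summing to 0.017008.
The posterior is then P(r = 1 | data) = 0.10257, P(r = 2 | data) = 0.25837, P(r = 3 | data) = 0.33642, P(r = 5 | data) = 0.20185, P(r = 6 | data) = 0.086124, P(r = 7 | data) = 0.014653.
Averaging over the posterior, P(white next | data) = (7/8)(0.10257) + (3/4)(0.25837) + (5/8)(0.33642) + (3/8)(0.20185) + (1/4)(0.086124) + (1/8)(0.014653) = 0.59285.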